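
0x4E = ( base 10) 78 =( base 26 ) 30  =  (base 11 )71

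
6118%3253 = 2865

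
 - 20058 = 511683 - 531741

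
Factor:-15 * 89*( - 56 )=2^3*3^1 * 5^1 * 7^1*89^1= 74760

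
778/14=55  +  4/7 = 55.57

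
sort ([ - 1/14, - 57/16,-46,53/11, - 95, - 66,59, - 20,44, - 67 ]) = [ - 95, - 67, - 66, - 46,-20, - 57/16, - 1/14,53/11,44, 59 ]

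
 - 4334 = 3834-8168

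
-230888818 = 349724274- 580613092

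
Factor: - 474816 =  - 2^6*3^1*2473^1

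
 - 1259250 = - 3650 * 345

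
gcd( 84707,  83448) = 1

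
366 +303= 669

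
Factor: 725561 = 337^1*2153^1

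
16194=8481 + 7713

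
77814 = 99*786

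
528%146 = 90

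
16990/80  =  1699/8= 212.38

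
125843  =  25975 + 99868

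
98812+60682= 159494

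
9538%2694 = 1456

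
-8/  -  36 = 2/9 = 0.22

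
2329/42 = 2329/42 = 55.45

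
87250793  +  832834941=920085734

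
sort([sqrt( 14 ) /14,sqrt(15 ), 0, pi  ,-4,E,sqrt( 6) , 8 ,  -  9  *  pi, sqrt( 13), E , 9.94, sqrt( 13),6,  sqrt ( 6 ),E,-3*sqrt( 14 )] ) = [-9*pi,  -  3*sqrt( 14 ), - 4,0,  sqrt( 14)/14,sqrt( 6), sqrt (6 ),E, E, E,pi, sqrt(13 ), sqrt( 13),sqrt( 15 ), 6,  8, 9.94 ] 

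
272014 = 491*554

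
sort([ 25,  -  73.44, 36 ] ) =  [-73.44, 25, 36]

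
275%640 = 275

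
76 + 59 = 135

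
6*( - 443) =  -2658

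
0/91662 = 0 = 0.00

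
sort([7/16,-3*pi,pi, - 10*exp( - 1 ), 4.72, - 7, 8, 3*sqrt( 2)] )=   [ - 3*pi,-7, - 10*exp(-1),7/16, pi,3 * sqrt ( 2),4.72,8] 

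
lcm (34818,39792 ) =278544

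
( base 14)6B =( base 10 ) 95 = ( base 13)74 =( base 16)5F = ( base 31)32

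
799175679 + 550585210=1349760889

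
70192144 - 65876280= 4315864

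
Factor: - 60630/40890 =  - 43/29=-  29^( -1)* 43^1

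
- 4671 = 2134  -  6805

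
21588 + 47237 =68825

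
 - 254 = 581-835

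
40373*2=80746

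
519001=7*74143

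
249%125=124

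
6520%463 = 38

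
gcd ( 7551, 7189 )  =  1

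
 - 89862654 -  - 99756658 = 9894004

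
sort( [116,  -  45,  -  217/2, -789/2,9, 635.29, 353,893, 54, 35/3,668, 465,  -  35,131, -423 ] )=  [ - 423,-789/2, - 217/2, - 45,-35, 9,  35/3,54, 116,  131, 353,465, 635.29 , 668, 893]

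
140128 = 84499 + 55629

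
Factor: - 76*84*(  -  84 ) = 536256 = 2^6*3^2*7^2*19^1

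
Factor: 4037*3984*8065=2^4 * 3^1*5^1 * 11^1*83^1*367^1*1613^1 = 129712685520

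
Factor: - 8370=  - 2^1*3^3*5^1*  31^1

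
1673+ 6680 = 8353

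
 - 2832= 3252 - 6084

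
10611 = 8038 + 2573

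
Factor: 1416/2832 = 1/2 = 2^ ( - 1 )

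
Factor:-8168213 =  - 241^1*33893^1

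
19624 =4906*4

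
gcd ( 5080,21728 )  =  8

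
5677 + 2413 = 8090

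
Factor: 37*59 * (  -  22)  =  -2^1*11^1 * 37^1*59^1 = -48026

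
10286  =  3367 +6919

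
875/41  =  875/41 = 21.34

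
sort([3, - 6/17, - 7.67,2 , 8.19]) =[ -7.67 , - 6/17,  2,3,8.19] 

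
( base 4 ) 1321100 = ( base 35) 6bp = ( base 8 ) 17120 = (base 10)7760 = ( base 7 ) 31424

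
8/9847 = 8/9847  =  0.00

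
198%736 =198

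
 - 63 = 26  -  89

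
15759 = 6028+9731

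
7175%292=167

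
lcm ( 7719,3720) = 308760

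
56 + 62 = 118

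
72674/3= 72674/3 =24224.67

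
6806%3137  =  532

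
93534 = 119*786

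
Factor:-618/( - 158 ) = 3^1  *  79^( - 1 )*103^1 = 309/79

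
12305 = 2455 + 9850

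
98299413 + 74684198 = 172983611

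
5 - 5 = 0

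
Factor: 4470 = 2^1*3^1*5^1*149^1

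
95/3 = 95/3 = 31.67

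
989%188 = 49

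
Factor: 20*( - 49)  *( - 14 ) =2^3*5^1*7^3= 13720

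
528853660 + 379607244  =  908460904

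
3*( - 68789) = -206367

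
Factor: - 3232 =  - 2^5 * 101^1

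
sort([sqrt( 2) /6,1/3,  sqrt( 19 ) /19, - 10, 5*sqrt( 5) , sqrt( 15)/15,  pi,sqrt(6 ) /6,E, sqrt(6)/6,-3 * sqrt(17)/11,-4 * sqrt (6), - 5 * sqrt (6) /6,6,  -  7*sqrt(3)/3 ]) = [ - 10,-4*sqrt( 6 ), -7*sqrt(3 ) /3, -5*sqrt(6)/6,-3*sqrt( 17) /11, sqrt( 19)/19, sqrt( 2)/6,sqrt ( 15)/15, 1/3,sqrt (6)/6, sqrt(6)/6,E,pi , 6,  5*sqrt (5)]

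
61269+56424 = 117693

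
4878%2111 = 656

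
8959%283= 186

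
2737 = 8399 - 5662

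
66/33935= 6/3085 = 0.00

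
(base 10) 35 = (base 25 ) 1A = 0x23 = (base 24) 1B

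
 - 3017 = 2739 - 5756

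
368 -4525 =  - 4157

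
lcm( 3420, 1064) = 47880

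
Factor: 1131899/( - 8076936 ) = - 2^( - 3)*3^ (-1)*7^ ( - 1)*23^1*29^1*131^( - 1)*367^( - 1)*1697^1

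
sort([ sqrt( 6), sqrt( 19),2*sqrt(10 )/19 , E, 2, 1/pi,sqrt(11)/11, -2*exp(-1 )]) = [- 2*exp( - 1),sqrt(11 )/11, 1/pi,2*sqrt( 10 )/19,2,sqrt(6 ), E,sqrt(19) ] 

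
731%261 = 209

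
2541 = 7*363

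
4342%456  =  238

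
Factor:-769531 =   -  7^1*47^1*2339^1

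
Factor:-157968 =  - 2^4*3^2*1097^1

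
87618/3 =29206 = 29206.00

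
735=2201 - 1466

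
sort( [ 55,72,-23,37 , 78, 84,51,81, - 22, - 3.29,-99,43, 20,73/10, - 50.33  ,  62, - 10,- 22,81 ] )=[ - 99,  -  50.33,-23, - 22, - 22, - 10, - 3.29,73/10,20,37,43, 51,55, 62,72,  78,81,81,84 ] 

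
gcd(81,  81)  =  81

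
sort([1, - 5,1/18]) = [  -  5, 1/18, 1]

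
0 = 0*2714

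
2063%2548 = 2063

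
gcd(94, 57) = 1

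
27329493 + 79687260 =107016753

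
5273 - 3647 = 1626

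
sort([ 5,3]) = [ 3,  5]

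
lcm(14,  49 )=98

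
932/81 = 11 + 41/81=11.51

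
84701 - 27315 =57386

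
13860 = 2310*6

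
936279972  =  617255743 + 319024229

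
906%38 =32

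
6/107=6/107= 0.06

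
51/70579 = 51/70579 = 0.00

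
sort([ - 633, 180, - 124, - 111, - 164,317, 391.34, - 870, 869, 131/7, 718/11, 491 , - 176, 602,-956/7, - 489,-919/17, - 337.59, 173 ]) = [ - 870, - 633,  -  489, - 337.59, - 176, - 164, - 956/7, - 124, - 111, - 919/17,131/7, 718/11, 173,180, 317, 391.34,491,602, 869] 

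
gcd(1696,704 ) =32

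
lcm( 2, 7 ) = 14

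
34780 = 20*1739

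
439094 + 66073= 505167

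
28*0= 0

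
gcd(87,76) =1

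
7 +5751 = 5758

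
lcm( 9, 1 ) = 9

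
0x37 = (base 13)43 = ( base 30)1P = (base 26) 23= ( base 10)55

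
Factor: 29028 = 2^2*3^1*41^1 *59^1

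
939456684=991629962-52173278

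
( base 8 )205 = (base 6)341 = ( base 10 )133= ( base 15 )8D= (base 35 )3s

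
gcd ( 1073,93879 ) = 1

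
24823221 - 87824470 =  - 63001249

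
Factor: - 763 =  - 7^1*109^1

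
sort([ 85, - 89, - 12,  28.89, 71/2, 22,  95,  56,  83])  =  [-89, - 12,22,  28.89,71/2, 56, 83,85,  95] 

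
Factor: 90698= 2^1 * 101^1 * 449^1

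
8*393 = 3144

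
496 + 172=668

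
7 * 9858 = 69006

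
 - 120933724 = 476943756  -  597877480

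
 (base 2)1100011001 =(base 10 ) 793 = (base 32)op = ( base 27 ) 12a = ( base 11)661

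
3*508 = 1524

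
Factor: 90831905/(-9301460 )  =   - 2^( - 2 )*7^( - 1 )*29^(-2) * 79^( - 1)*1499^1*12119^1 = - 18166381/1860292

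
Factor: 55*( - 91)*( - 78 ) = 390390 = 2^1*3^1*5^1 * 7^1*11^1*13^2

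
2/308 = 1/154 = 0.01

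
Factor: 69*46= 2^1*3^1*23^2 = 3174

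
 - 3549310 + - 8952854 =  - 12502164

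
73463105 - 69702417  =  3760688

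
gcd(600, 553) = 1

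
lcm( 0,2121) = 0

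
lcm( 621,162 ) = 3726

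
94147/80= 94147/80 = 1176.84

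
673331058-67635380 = 605695678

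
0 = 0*7030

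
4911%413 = 368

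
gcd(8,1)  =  1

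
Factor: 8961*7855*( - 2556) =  - 2^2 * 3^3*5^1*29^1*71^1*103^1*1571^1 = - 179913402180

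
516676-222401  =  294275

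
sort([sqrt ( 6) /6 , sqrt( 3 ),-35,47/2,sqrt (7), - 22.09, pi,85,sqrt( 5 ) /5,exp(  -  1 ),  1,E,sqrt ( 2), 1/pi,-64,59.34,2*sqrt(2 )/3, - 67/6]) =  [-64, - 35, - 22.09,  -  67/6, 1/pi,exp ( - 1),sqrt (6 ) /6 , sqrt(5 )/5 , 2*sqrt( 2)/3, 1, sqrt (2),sqrt (3 ), sqrt( 7 ), E,pi,47/2,59.34,85 ] 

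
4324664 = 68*63598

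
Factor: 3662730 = 2^1*3^2*5^1 * 40697^1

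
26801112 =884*30318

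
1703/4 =425 + 3/4 = 425.75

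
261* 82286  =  21476646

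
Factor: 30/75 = 2^1*5^(- 1 ) = 2/5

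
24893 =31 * 803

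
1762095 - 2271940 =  - 509845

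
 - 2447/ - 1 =2447+0/1= 2447.00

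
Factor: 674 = 2^1*337^1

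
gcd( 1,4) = 1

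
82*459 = 37638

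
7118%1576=814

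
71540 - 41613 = 29927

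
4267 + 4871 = 9138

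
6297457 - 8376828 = -2079371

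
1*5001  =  5001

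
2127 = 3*709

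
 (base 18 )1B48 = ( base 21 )10A5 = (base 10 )9476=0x2504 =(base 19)174E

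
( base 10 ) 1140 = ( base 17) 3g1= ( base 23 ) 23D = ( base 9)1506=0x474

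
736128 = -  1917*(  -  384) 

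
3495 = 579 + 2916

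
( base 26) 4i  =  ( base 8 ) 172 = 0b1111010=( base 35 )3h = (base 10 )122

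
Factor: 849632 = 2^5*7^1*3793^1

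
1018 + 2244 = 3262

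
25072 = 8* 3134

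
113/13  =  113/13 = 8.69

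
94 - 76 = 18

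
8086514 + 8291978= 16378492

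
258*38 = 9804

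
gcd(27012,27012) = 27012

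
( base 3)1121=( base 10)43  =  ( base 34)19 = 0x2B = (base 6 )111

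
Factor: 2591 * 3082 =2^1 *23^1*67^1* 2591^1 = 7985462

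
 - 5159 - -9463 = 4304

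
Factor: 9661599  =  3^4*181^1 * 659^1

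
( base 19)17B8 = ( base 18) 1BB9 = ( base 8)22603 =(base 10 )9603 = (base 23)I3C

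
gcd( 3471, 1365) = 39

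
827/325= 827/325 =2.54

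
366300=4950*74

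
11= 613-602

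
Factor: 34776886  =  2^1 * 67^1*109^1 * 2381^1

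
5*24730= 123650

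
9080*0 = 0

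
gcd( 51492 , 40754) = 14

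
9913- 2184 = 7729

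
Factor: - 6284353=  - 6284353^1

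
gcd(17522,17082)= 2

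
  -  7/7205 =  -1 + 7198/7205= - 0.00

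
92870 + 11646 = 104516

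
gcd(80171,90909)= 91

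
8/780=2/195 = 0.01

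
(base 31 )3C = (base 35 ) 30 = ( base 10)105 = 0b1101001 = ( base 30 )3f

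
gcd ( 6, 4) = 2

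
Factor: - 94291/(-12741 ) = 3^( - 1) * 31^( - 1 ) *137^( - 1 )*94291^1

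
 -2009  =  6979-8988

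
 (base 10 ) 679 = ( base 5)10204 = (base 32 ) l7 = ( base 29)NC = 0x2a7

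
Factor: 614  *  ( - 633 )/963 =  - 2^1*3^(-1) *107^(- 1)*  211^1*307^1 = -  129554/321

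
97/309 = 97/309 =0.31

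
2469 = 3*823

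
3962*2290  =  9072980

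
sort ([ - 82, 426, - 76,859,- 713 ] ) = [ - 713,-82,  -  76,426, 859 ]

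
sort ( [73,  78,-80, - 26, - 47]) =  [ - 80, - 47, - 26, 73, 78 ] 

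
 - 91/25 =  - 4+9/25  =  - 3.64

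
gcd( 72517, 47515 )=1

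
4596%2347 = 2249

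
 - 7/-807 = 7/807 = 0.01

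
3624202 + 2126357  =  5750559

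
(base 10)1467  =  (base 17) 515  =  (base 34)195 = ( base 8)2673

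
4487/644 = 6+89/92 = 6.97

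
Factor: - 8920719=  - 3^3*29^1*11393^1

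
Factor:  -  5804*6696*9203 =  - 357661563552 = -2^5 *3^3 * 31^1*1451^1*9203^1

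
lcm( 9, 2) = 18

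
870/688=435/344 =1.26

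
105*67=7035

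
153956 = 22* 6998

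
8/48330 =4/24165 = 0.00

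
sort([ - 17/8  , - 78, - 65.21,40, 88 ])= [ - 78, - 65.21, - 17/8, 40,  88] 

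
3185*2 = 6370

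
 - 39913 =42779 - 82692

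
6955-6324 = 631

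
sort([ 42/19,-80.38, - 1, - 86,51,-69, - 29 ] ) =[ -86,-80.38, - 69, - 29,-1,42/19,51]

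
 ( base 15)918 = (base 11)15a2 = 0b100000000000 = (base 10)2048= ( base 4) 200000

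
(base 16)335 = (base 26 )15F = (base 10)821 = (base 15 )39b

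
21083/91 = 231 + 62/91 = 231.68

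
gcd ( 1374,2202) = 6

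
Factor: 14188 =2^2* 3547^1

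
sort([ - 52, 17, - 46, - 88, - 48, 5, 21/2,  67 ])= [-88,-52, - 48, - 46,5,  21/2,  17,67 ]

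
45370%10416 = 3706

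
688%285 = 118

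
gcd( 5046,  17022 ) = 6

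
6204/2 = 3102  =  3102.00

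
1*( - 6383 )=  - 6383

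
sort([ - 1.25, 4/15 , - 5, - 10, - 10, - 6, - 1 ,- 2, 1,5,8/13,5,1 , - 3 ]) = [ - 10, -10, - 6,- 5 ,  -  3, - 2,-1.25, - 1, 4/15, 8/13,1,1, 5, 5]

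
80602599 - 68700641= 11901958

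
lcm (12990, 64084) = 961260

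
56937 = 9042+47895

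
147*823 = 120981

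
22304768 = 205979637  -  183674869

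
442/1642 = 221/821 =0.27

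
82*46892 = 3845144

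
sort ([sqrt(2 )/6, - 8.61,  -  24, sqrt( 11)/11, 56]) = [  -  24, - 8.61, sqrt( 2)/6, sqrt( 11)/11,56]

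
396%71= 41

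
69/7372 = 69/7372 = 0.01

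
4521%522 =345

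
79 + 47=126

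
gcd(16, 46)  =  2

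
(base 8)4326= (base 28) 2om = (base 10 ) 2262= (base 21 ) 52F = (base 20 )5D2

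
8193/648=12+139/216 = 12.64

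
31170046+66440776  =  97610822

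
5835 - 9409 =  - 3574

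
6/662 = 3/331 = 0.01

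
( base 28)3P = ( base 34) 37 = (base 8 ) 155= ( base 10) 109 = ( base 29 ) 3M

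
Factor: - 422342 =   -  2^1 * 47^1 *4493^1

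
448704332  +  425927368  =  874631700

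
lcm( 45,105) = 315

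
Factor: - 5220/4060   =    -  9/7 = -3^2* 7^( - 1)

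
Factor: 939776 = 2^8*3671^1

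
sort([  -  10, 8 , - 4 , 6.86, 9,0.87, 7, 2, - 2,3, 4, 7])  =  [- 10,-4,-2,  0.87, 2,3 , 4, 6.86, 7  ,  7,8,9]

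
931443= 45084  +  886359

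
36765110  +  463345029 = 500110139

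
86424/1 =86424 = 86424.00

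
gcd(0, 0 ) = 0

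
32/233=32/233=0.14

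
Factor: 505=5^1 *101^1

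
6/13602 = 1/2267 = 0.00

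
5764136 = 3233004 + 2531132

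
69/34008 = 23/11336 = 0.00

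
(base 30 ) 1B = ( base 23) 1I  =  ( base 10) 41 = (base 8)51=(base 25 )1G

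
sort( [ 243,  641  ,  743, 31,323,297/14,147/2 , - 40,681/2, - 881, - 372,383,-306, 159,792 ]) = [ - 881, - 372, - 306, - 40,297/14,31,147/2,159,243 , 323, 681/2,383,641, 743,  792] 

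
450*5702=2565900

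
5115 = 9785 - 4670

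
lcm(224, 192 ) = 1344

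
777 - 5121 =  -4344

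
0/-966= 0/1= - 0.00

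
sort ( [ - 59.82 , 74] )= [- 59.82,  74]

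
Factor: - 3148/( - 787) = 2^2 = 4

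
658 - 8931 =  - 8273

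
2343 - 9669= - 7326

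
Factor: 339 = 3^1*113^1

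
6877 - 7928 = - 1051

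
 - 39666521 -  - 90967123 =51300602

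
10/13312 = 5/6656 = 0.00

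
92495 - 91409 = 1086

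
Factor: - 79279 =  - 79279^1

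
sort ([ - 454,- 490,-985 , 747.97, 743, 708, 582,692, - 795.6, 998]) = [ - 985,-795.6,- 490,-454,  582,692, 708,743 , 747.97, 998]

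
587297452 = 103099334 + 484198118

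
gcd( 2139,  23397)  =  3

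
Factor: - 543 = - 3^1*181^1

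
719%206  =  101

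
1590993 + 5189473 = 6780466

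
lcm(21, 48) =336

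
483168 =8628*56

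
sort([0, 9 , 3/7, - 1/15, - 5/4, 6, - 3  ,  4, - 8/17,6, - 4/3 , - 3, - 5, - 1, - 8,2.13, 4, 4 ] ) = [-8,  -  5,-3, - 3,  -  4/3,-5/4 ,  -  1, - 8/17, -1/15, 0 , 3/7,2.13, 4, 4, 4, 6,6, 9 ]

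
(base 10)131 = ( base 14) 95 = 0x83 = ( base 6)335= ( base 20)6B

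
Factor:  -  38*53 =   -  2^1*19^1*53^1 = -  2014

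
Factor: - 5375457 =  - 3^3*263^1*757^1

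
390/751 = 390/751 = 0.52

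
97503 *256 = 24960768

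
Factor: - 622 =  - 2^1*311^1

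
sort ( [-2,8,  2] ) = [ - 2,2,8]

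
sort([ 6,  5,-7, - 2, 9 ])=[ - 7  , - 2, 5, 6,9 ] 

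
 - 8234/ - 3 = 8234/3  =  2744.67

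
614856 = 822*748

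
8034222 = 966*8317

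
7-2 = 5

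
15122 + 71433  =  86555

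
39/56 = 39/56 = 0.70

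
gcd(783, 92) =1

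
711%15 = 6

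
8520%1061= 32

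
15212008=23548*646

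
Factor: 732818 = 2^1 * 366409^1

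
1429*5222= 7462238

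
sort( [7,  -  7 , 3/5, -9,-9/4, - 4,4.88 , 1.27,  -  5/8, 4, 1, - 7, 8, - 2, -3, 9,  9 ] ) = [ - 9, - 7, - 7, - 4 , - 3, - 9/4, - 2, - 5/8,3/5, 1,1.27, 4,4.88,7, 8,9,9] 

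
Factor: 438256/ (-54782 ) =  - 2^3 = - 8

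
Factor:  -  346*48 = -2^5*3^1*173^1 = - 16608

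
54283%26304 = 1675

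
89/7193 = 89/7193 = 0.01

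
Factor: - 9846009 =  - 3^3*17^1* 19^1*1129^1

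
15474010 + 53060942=68534952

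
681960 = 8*85245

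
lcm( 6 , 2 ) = 6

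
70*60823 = 4257610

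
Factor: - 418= - 2^1*11^1*19^1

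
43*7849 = 337507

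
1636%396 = 52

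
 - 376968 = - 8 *47121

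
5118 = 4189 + 929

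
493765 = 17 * 29045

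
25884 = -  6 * ( - 4314 ) 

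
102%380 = 102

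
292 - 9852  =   - 9560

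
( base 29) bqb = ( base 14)3916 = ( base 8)23440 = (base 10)10016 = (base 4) 2130200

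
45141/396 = 15047/132 = 113.99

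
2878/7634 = 1439/3817 = 0.38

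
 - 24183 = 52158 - 76341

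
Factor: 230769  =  3^4*7^1*11^1*37^1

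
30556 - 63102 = -32546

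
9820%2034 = 1684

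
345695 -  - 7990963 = 8336658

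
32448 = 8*4056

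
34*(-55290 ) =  - 1879860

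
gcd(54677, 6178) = 1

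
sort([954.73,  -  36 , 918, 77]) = [ - 36, 77,918, 954.73]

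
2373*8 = 18984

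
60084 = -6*( - 10014)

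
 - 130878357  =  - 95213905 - 35664452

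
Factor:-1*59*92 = -5428 = - 2^2*23^1*59^1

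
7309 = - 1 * (-7309 ) 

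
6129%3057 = 15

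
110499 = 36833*3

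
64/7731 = 64/7731 = 0.01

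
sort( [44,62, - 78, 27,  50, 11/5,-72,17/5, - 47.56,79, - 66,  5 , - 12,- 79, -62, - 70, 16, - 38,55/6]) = [-79, - 78,-72, - 70 , - 66, - 62, - 47.56, - 38, - 12, 11/5, 17/5, 5, 55/6, 16,27,44 , 50,62,79 ] 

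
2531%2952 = 2531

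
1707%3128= 1707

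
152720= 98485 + 54235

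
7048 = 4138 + 2910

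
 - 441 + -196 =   -  637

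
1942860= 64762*30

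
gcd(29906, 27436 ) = 38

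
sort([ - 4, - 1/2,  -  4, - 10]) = [ - 10, - 4, - 4, - 1/2 ] 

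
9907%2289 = 751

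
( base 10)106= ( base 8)152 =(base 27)3P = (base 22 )4I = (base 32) 3A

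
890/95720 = 89/9572 = 0.01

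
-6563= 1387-7950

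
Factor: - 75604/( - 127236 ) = 41/69=3^( - 1 )*23^( - 1 ) * 41^1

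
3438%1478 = 482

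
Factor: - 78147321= - 3^1*7^1*3721301^1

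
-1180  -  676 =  -1856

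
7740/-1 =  - 7740/1  =  -7740.00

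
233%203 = 30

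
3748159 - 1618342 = 2129817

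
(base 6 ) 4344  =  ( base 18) 31A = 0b1111101000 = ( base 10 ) 1000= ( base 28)17K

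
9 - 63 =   -  54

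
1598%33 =14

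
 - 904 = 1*(  -  904) 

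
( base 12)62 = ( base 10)74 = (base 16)4A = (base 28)2i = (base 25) 2O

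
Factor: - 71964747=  - 3^3*29^1 * 91909^1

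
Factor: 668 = 2^2*167^1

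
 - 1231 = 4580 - 5811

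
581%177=50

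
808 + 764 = 1572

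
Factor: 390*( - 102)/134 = -2^1*3^2*5^1*13^1*17^1 * 67^( -1) = - 19890/67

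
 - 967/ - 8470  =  967/8470=0.11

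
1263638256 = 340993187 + 922645069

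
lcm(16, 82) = 656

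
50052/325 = 50052/325 = 154.01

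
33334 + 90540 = 123874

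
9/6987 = 3/2329 = 0.00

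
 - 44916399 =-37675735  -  7240664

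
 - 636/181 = - 4+88/181  =  - 3.51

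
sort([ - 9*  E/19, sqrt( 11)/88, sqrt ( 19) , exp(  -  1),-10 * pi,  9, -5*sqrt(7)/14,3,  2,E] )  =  [  -  10*pi, - 9*E/19,-5*sqrt(7)/14, sqrt( 11) /88 , exp(-1), 2 , E, 3 , sqrt ( 19) , 9 ]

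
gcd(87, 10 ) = 1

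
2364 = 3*788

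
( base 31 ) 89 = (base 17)F2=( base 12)195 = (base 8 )401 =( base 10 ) 257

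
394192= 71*5552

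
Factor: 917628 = 2^2*3^1* 47^1*1627^1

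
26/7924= 13/3962 = 0.00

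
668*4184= 2794912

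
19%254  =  19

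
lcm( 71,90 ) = 6390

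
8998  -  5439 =3559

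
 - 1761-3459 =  - 5220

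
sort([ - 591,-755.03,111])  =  [ - 755.03, - 591, 111]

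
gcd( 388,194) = 194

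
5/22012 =5/22012 = 0.00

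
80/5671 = 80/5671 = 0.01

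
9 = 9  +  0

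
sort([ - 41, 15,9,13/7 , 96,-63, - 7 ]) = [- 63 ,-41,-7, 13/7,9 , 15, 96] 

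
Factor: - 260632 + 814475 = 17^1*32579^1 =553843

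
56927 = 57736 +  - 809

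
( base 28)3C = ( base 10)96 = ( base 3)10120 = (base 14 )6c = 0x60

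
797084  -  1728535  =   - 931451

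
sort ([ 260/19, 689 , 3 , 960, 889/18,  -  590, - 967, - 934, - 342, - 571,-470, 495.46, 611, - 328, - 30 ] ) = [-967, - 934, - 590,  -  571,-470,  -  342, - 328,- 30, 3,260/19, 889/18,495.46, 611, 689, 960 ] 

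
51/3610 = 51/3610 =0.01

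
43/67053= 43/67053 = 0.00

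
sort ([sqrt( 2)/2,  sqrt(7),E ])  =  [sqrt( 2)/2,  sqrt( 7), E] 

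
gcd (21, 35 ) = 7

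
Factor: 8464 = 2^4*23^2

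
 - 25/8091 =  - 25/8091 = - 0.00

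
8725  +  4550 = 13275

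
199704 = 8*24963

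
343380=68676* 5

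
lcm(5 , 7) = 35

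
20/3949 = 20/3949 = 0.01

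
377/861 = 377/861 = 0.44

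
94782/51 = 31594/17 = 1858.47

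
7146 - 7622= - 476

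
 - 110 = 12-122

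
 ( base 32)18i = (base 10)1298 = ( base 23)2AA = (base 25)21n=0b10100010010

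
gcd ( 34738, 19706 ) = 2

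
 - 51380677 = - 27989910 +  - 23390767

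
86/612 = 43/306 = 0.14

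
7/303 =7/303 = 0.02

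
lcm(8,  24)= 24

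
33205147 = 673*49339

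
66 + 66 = 132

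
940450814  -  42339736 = 898111078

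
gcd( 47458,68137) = 61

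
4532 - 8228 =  - 3696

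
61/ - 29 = -61/29 = -  2.10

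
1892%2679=1892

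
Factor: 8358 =2^1*3^1*7^1*199^1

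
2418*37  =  89466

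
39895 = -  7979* ( - 5)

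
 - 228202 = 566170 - 794372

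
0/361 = 0  =  0.00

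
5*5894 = 29470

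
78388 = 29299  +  49089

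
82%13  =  4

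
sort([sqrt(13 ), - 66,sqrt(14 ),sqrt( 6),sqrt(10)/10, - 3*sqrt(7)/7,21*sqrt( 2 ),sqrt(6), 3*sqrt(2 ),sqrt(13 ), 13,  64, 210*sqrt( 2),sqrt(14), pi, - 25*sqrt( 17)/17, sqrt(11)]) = [ - 66, - 25*sqrt(17)/17, - 3*sqrt (7)/7,sqrt(10 ) /10,sqrt(6 ),sqrt( 6), pi, sqrt(11),sqrt( 13), sqrt( 13 ),sqrt ( 14), sqrt (14), 3*sqrt (2), 13, 21*sqrt(2) , 64, 210*sqrt(2)]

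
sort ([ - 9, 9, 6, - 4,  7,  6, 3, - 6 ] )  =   [ - 9, - 6 ,-4, 3, 6, 6 , 7, 9 ]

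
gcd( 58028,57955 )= 1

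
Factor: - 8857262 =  - 2^1 *83^1*229^1*233^1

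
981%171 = 126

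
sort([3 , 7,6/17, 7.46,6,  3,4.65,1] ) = [ 6/17,1,  3, 3,4.65,6,7, 7.46]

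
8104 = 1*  8104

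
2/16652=1/8326 = 0.00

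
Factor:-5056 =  - 2^6 * 79^1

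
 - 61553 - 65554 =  - 127107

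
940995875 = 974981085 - 33985210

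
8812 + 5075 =13887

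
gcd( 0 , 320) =320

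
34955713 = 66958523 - 32002810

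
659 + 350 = 1009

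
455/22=455/22 = 20.68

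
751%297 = 157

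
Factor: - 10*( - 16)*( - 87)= - 13920 = - 2^5*3^1*5^1*29^1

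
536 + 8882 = 9418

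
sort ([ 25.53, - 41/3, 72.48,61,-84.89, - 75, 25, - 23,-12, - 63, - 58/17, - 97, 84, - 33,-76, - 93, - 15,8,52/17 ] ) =[ - 97 , - 93, - 84.89, - 76, - 75, - 63, - 33, - 23, - 15, - 41/3, - 12,- 58/17,52/17, 8, 25, 25.53,61 , 72.48 , 84 ]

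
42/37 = 42/37= 1.14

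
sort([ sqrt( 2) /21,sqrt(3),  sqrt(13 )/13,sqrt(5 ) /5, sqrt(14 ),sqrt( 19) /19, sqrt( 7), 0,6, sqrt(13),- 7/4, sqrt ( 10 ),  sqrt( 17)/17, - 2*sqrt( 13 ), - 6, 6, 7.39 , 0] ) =[ - 2 *sqrt(13 ),-6, - 7/4, 0 , 0, sqrt(2)/21,  sqrt(19 )/19, sqrt(17)/17, sqrt( 13) /13, sqrt ( 5)/5,sqrt(3), sqrt( 7) , sqrt(10),sqrt(13 ),sqrt(14 ),6,6, 7.39] 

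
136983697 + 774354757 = 911338454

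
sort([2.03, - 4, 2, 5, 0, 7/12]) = [ - 4, 0, 7/12, 2, 2.03, 5] 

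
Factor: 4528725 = 3^1*5^2*60383^1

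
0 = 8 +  - 8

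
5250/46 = 2625/23 = 114.13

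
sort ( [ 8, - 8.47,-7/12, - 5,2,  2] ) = [ - 8.47, - 5, -7/12,2,  2,8]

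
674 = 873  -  199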